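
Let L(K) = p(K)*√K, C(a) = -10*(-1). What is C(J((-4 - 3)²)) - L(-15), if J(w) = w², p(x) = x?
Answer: 10 + 15*I*√15 ≈ 10.0 + 58.095*I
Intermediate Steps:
C(a) = 10
L(K) = K^(3/2) (L(K) = K*√K = K^(3/2))
C(J((-4 - 3)²)) - L(-15) = 10 - (-15)^(3/2) = 10 - (-15)*I*√15 = 10 + 15*I*√15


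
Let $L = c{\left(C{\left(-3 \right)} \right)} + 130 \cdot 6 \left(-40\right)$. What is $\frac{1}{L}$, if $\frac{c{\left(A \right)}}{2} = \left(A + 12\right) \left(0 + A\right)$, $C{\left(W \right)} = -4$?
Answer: $- \frac{1}{31264} \approx -3.1986 \cdot 10^{-5}$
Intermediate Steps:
$c{\left(A \right)} = 2 A \left(12 + A\right)$ ($c{\left(A \right)} = 2 \left(A + 12\right) \left(0 + A\right) = 2 \left(12 + A\right) A = 2 A \left(12 + A\right)$)
$L = -31264$ ($L = 2 \left(-4\right) \left(12 - 4\right) + 130 \cdot 6 \left(-40\right) = 2 \left(-4\right) 8 + 130 \left(-240\right) = -64 - 31200 = -31264$)
$\frac{1}{L} = \frac{1}{-31264} = - \frac{1}{31264}$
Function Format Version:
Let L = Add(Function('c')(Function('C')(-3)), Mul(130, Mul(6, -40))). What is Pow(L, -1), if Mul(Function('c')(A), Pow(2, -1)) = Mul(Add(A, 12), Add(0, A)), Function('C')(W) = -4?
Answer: Rational(-1, 31264) ≈ -3.1986e-5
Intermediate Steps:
Function('c')(A) = Mul(2, A, Add(12, A)) (Function('c')(A) = Mul(2, Mul(Add(A, 12), Add(0, A))) = Mul(2, Mul(Add(12, A), A)) = Mul(2, Mul(A, Add(12, A))) = Mul(2, A, Add(12, A)))
L = -31264 (L = Add(Mul(2, -4, Add(12, -4)), Mul(130, Mul(6, -40))) = Add(Mul(2, -4, 8), Mul(130, -240)) = Add(-64, -31200) = -31264)
Pow(L, -1) = Pow(-31264, -1) = Rational(-1, 31264)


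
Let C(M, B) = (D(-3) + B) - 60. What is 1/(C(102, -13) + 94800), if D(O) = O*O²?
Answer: 1/94700 ≈ 1.0560e-5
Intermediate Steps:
D(O) = O³
C(M, B) = -87 + B (C(M, B) = ((-3)³ + B) - 60 = (-27 + B) - 60 = -87 + B)
1/(C(102, -13) + 94800) = 1/((-87 - 13) + 94800) = 1/(-100 + 94800) = 1/94700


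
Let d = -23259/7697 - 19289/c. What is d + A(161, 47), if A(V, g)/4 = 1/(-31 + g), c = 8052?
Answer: -80063710/15494061 ≈ -5.1674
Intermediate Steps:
A(V, g) = 4/(-31 + g)
d = -335748901/61976244 (d = -23259/7697 - 19289/8052 = -335748901/61976244 ≈ -5.4174)
d + A(161, 47) = -335748901/61976244 + 4/(-31 + 47) = -335748901/61976244 + 4/16 = -335748901/61976244 + 4*(1/16) = -335748901/61976244 + ¼ = -80063710/15494061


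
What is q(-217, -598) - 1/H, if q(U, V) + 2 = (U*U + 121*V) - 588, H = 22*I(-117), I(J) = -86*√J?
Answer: -25859 - I*√13/73788 ≈ -25859.0 - 4.8864e-5*I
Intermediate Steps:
H = -5676*I*√13 (H = 22*(-258*I*√13) = -5676*I*√13 ≈ -20465.0*I)
q(U, V) = -590 + U² + 121*V (q(U, V) = -2 + ((U*U + 121*V) - 588) = -2 + ((U² + 121*V) - 588) = -2 + (-588 + U² + 121*V) = -590 + U² + 121*V)
q(-217, -598) - 1/H = (-590 + (-217)² + 121*(-598)) - 1/((-5676*I*√13)) = (-590 + 47089 - 72358) - I*√13/73788 = -25859 - I*√13/73788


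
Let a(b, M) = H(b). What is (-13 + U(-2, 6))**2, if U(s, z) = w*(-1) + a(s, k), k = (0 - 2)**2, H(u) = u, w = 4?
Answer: 361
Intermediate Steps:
k = 4 (k = (-2)**2 = 4)
a(b, M) = b
U(s, z) = -4 + s (U(s, z) = 4*(-1) + s = -4 + s)
(-13 + U(-2, 6))**2 = (-13 + (-4 - 2))**2 = (-13 - 6)**2 = (-19)**2 = 361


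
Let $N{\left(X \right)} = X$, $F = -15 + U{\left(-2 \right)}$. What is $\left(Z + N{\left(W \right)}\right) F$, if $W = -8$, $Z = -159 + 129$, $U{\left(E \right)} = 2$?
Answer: $494$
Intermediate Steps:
$Z = -30$
$F = -13$ ($F = -15 + 2 = -13$)
$\left(Z + N{\left(W \right)}\right) F = \left(-30 - 8\right) \left(-13\right) = \left(-38\right) \left(-13\right) = 494$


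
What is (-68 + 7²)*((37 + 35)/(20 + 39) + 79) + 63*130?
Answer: 393283/59 ≈ 6665.8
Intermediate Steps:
(-68 + 7²)*((37 + 35)/(20 + 39) + 79) + 63*130 = (-68 + 49)*(72/59 + 79) + 8190 = -19*(72*(1/59) + 79) + 8190 = -19*(72/59 + 79) + 8190 = -19*4733/59 + 8190 = -89927/59 + 8190 = 393283/59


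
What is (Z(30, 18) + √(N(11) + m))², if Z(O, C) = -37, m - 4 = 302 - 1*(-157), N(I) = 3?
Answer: (37 - √466)² ≈ 237.56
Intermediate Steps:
m = 463 (m = 4 + (302 - 1*(-157)) = 4 + (302 + 157) = 4 + 459 = 463)
(Z(30, 18) + √(N(11) + m))² = (-37 + √(3 + 463))² = (-37 + √466)²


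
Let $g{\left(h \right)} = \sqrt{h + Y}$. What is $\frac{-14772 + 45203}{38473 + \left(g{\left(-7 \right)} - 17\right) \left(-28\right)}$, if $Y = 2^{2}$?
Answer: $\frac{395085673}{505675651} + \frac{852068 i \sqrt{3}}{1517026953} \approx 0.7813 + 0.00097284 i$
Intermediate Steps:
$Y = 4$
$g{\left(h \right)} = \sqrt{4 + h}$ ($g{\left(h \right)} = \sqrt{h + 4} = \sqrt{4 + h}$)
$\frac{-14772 + 45203}{38473 + \left(g{\left(-7 \right)} - 17\right) \left(-28\right)} = \frac{-14772 + 45203}{38473 + \left(\sqrt{4 - 7} - 17\right) \left(-28\right)} = \frac{30431}{38473 + \left(\sqrt{-3} - 17\right) \left(-28\right)} = \frac{30431}{38473 + \left(i \sqrt{3} - 17\right) \left(-28\right)} = \frac{30431}{38473 + \left(-17 + i \sqrt{3}\right) \left(-28\right)} = \frac{30431}{38473 + \left(476 - 28 i \sqrt{3}\right)} = \frac{30431}{38949 - 28 i \sqrt{3}}$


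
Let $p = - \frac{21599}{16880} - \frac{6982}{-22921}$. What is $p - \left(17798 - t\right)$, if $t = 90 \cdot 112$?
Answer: $- \frac{2986521427159}{386906480} \approx -7719.0$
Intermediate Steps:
$t = 10080$
$p = - \frac{377214519}{386906480}$ ($p = \left(-21599\right) \frac{1}{16880} - - \frac{6982}{22921} = - \frac{21599}{16880} + \frac{6982}{22921} = - \frac{377214519}{386906480} \approx -0.97495$)
$p - \left(17798 - t\right) = - \frac{377214519}{386906480} - \left(17798 - 10080\right) = - \frac{377214519}{386906480} - 7718 = - \frac{2986521427159}{386906480}$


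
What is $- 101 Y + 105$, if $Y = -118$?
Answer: $12023$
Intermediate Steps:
$- 101 Y + 105 = \left(-101\right) \left(-118\right) + 105 = 11918 + 105 = 12023$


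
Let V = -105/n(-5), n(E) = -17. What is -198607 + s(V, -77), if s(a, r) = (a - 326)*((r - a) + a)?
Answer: -2957670/17 ≈ -1.7398e+5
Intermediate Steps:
V = 105/17 (V = -105/(-17) = -105*(-1/17) = 105/17 ≈ 6.1765)
s(a, r) = r*(-326 + a) (s(a, r) = (-326 + a)*r = r*(-326 + a))
-198607 + s(V, -77) = -198607 - 77*(-326 + 105/17) = -198607 - 77*(-5437/17) = -198607 + 418649/17 = -2957670/17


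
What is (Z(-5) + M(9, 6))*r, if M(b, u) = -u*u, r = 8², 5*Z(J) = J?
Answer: -2368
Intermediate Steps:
Z(J) = J/5
r = 64
M(b, u) = -u²
(Z(-5) + M(9, 6))*r = ((⅕)*(-5) - 1*6²)*64 = (-1 - 1*36)*64 = (-1 - 36)*64 = -37*64 = -2368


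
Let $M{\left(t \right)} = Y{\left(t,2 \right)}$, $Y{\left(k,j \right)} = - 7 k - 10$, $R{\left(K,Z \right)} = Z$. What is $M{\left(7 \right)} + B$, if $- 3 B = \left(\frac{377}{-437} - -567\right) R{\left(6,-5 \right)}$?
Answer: $\frac{1159661}{1311} \approx 884.56$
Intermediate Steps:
$Y{\left(k,j \right)} = -10 - 7 k$
$M{\left(t \right)} = -10 - 7 t$
$B = \frac{1237010}{1311}$ ($B = - \frac{\left(\frac{377}{-437} - -567\right) \left(-5\right)}{3} = - \frac{\left(377 \left(- \frac{1}{437}\right) + 567\right) \left(-5\right)}{3} = - \frac{\left(- \frac{377}{437} + 567\right) \left(-5\right)}{3} = - \frac{\frac{247402}{437} \left(-5\right)}{3} = \left(- \frac{1}{3}\right) \left(- \frac{1237010}{437}\right) = \frac{1237010}{1311} \approx 943.56$)
$M{\left(7 \right)} + B = \left(-10 - 49\right) + \frac{1237010}{1311} = -59 + \frac{1237010}{1311} = \frac{1159661}{1311}$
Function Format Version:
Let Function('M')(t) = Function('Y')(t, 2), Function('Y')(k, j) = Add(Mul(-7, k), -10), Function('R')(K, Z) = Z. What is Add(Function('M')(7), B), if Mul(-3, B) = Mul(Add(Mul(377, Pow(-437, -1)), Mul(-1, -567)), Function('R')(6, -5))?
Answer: Rational(1159661, 1311) ≈ 884.56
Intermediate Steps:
Function('Y')(k, j) = Add(-10, Mul(-7, k))
Function('M')(t) = Add(-10, Mul(-7, t))
B = Rational(1237010, 1311) (B = Mul(Rational(-1, 3), Mul(Add(Mul(377, Pow(-437, -1)), Mul(-1, -567)), -5)) = Mul(Rational(-1, 3), Mul(Add(Mul(377, Rational(-1, 437)), 567), -5)) = Mul(Rational(-1, 3), Mul(Add(Rational(-377, 437), 567), -5)) = Mul(Rational(-1, 3), Mul(Rational(247402, 437), -5)) = Mul(Rational(-1, 3), Rational(-1237010, 437)) = Rational(1237010, 1311) ≈ 943.56)
Add(Function('M')(7), B) = Add(Add(-10, Mul(-7, 7)), Rational(1237010, 1311)) = Add(Add(-10, -49), Rational(1237010, 1311)) = Add(-59, Rational(1237010, 1311)) = Rational(1159661, 1311)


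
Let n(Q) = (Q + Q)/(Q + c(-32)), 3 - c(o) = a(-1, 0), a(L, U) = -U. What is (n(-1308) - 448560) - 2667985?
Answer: -1355696203/435 ≈ -3.1165e+6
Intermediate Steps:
c(o) = 3 (c(o) = 3 - (-1)*0 = 3 - 1*0 = 3 + 0 = 3)
n(Q) = 2*Q/(3 + Q) (n(Q) = (Q + Q)/(Q + 3) = (2*Q)/(3 + Q) = 2*Q/(3 + Q))
(n(-1308) - 448560) - 2667985 = (2*(-1308)/(3 - 1308) - 448560) - 2667985 = (2*(-1308)/(-1305) - 448560) - 2667985 = (2*(-1308)*(-1/1305) - 448560) - 2667985 = (872/435 - 448560) - 2667985 = -195122728/435 - 2667985 = -1355696203/435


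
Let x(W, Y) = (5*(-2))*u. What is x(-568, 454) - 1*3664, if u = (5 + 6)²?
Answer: -4874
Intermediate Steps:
u = 121 (u = 11² = 121)
x(W, Y) = -1210 (x(W, Y) = (5*(-2))*121 = -10*121 = -1210)
x(-568, 454) - 1*3664 = -1210 - 1*3664 = -1210 - 3664 = -4874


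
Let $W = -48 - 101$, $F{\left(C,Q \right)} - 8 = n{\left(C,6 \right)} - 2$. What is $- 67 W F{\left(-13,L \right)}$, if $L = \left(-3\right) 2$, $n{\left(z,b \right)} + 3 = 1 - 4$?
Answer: $0$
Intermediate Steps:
$n{\left(z,b \right)} = -6$ ($n{\left(z,b \right)} = -3 + \left(1 - 4\right) = -3 - 3 = -6$)
$L = -6$
$F{\left(C,Q \right)} = 0$ ($F{\left(C,Q \right)} = 8 - 8 = 0$)
$W = -149$
$- 67 W F{\left(-13,L \right)} = \left(-67\right) \left(-149\right) 0 = 9983 \cdot 0 = 0$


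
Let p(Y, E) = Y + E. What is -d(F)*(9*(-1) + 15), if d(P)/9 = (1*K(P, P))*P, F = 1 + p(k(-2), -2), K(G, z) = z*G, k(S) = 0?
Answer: 54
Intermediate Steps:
K(G, z) = G*z
p(Y, E) = E + Y
F = -1 (F = 1 + (-2 + 0) = 1 - 2 = -1)
d(P) = 9*P**3 (d(P) = 9*((1*(P*P))*P) = 9*((1*P**2)*P) = 9*(P**2*P) = 9*P**3)
-d(F)*(9*(-1) + 15) = -9*(-1)**3*(9*(-1) + 15) = -9*(-1)*(-9 + 15) = -(-9)*6 = -1*(-54) = 54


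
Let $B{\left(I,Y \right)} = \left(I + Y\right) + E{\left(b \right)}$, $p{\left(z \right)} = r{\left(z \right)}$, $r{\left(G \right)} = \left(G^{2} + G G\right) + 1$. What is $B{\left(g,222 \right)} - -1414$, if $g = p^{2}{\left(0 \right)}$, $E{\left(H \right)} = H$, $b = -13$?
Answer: $1624$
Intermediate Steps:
$r{\left(G \right)} = 1 + 2 G^{2}$ ($r{\left(G \right)} = \left(G^{2} + G^{2}\right) + 1 = 2 G^{2} + 1 = 1 + 2 G^{2}$)
$p{\left(z \right)} = 1 + 2 z^{2}$
$g = 1$ ($g = \left(1 + 2 \cdot 0^{2}\right)^{2} = \left(1 + 2 \cdot 0\right)^{2} = \left(1 + 0\right)^{2} = 1^{2} = 1$)
$B{\left(I,Y \right)} = -13 + I + Y$ ($B{\left(I,Y \right)} = \left(I + Y\right) - 13 = -13 + I + Y$)
$B{\left(g,222 \right)} - -1414 = \left(-13 + 1 + 222\right) - -1414 = 210 + 1414 = 1624$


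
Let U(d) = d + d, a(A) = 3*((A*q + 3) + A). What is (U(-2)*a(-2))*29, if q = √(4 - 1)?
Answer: -348 + 696*√3 ≈ 857.51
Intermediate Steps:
q = √3 ≈ 1.7320
a(A) = 9 + 3*A + 3*A*√3 (a(A) = 3*((A*√3 + 3) + A) = 3*((3 + A*√3) + A) = 3*(3 + A + A*√3) = 9 + 3*A + 3*A*√3)
U(d) = 2*d
(U(-2)*a(-2))*29 = ((2*(-2))*(9 + 3*(-2) + 3*(-2)*√3))*29 = -4*(9 - 6 - 6*√3)*29 = -4*(3 - 6*√3)*29 = (-12 + 24*√3)*29 = -348 + 696*√3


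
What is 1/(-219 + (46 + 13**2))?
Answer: -1/4 ≈ -0.25000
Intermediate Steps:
1/(-219 + (46 + 13**2)) = 1/(-219 + (46 + 169)) = 1/(-219 + 215) = 1/(-4) = -1/4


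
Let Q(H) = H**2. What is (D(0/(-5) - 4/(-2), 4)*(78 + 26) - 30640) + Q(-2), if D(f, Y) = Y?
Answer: -30220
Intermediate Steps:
(D(0/(-5) - 4/(-2), 4)*(78 + 26) - 30640) + Q(-2) = (4*(78 + 26) - 30640) + (-2)**2 = (4*104 - 30640) + 4 = (416 - 30640) + 4 = -30224 + 4 = -30220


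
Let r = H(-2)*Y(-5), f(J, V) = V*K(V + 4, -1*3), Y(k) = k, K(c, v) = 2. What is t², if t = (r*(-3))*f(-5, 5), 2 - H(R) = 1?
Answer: 22500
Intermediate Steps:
H(R) = 1 (H(R) = 2 - 1*1 = 2 - 1 = 1)
f(J, V) = 2*V (f(J, V) = V*2 = 2*V)
r = -5 (r = 1*(-5) = -5)
t = 150 (t = (-5*(-3))*(2*5) = 15*10 = 150)
t² = 150² = 22500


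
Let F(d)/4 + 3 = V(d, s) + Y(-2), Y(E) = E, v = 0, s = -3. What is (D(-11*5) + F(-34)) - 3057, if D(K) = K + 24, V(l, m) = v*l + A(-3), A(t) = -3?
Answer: -3120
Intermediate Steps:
V(l, m) = -3 (V(l, m) = 0*l - 3 = 0 - 3 = -3)
D(K) = 24 + K
F(d) = -32 (F(d) = -12 + 4*(-3 - 2) = -12 + 4*(-5) = -12 - 20 = -32)
(D(-11*5) + F(-34)) - 3057 = ((24 - 11*5) - 32) - 3057 = ((24 - 55) - 32) - 3057 = (-31 - 32) - 3057 = -63 - 3057 = -3120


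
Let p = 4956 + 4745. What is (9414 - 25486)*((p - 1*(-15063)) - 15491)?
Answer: -149035656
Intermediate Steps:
p = 9701
(9414 - 25486)*((p - 1*(-15063)) - 15491) = (9414 - 25486)*((9701 - 1*(-15063)) - 15491) = -16072*((9701 + 15063) - 15491) = -16072*(24764 - 15491) = -16072*9273 = -149035656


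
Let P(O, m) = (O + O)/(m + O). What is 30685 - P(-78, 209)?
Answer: 4019891/131 ≈ 30686.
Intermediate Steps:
P(O, m) = 2*O/(O + m) (P(O, m) = (2*O)/(O + m) = 2*O/(O + m))
30685 - P(-78, 209) = 30685 - 2*(-78)/(-78 + 209) = 30685 - 2*(-78)/131 = 30685 - 1*(-156/131) = 30685 + 156/131 = 4019891/131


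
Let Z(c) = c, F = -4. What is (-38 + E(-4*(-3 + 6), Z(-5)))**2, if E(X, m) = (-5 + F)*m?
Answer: 49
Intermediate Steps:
E(X, m) = -9*m (E(X, m) = (-5 - 4)*m = -9*m)
(-38 + E(-4*(-3 + 6), Z(-5)))**2 = (-38 - 9*(-5))**2 = (-38 + 45)**2 = 7**2 = 49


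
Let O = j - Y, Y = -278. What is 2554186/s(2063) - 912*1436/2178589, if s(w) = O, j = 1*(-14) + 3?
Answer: 5564171851810/581683263 ≈ 9565.6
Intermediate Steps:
j = -11 (j = -14 + 3 = -11)
O = 267 (O = -11 - 1*(-278) = -11 + 278 = 267)
s(w) = 267
2554186/s(2063) - 912*1436/2178589 = 2554186/267 - 912*1436/2178589 = 2554186*(1/267) - 1309632*1/2178589 = 2554186/267 - 1309632/2178589 = 5564171851810/581683263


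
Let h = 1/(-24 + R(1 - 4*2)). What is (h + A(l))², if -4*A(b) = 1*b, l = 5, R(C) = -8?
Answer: 1681/1024 ≈ 1.6416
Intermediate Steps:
A(b) = -b/4
h = -1/32 (h = 1/(-24 - 8) = 1/(-32) = -1/32 ≈ -0.031250)
(h + A(l))² = (-1/32 - ¼*5)² = (-1/32 - 5/4)² = (-41/32)² = 1681/1024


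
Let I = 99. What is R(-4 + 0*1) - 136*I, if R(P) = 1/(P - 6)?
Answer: -134641/10 ≈ -13464.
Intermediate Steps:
R(P) = 1/(-6 + P)
R(-4 + 0*1) - 136*I = 1/(-6 + (-4 + 0*1)) - 136*99 = 1/(-6 + (-4 + 0)) - 13464 = 1/(-6 - 4) - 13464 = 1/(-10) - 13464 = -1/10 - 13464 = -134641/10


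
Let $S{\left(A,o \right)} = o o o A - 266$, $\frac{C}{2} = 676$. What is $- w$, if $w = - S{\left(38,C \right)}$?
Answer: $93910395638$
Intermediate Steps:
$C = 1352$ ($C = 2 \cdot 676 = 1352$)
$S{\left(A,o \right)} = -266 + A o^{3}$ ($S{\left(A,o \right)} = o^{2} o A - 266 = o^{3} A - 266 = A o^{3} - 266 = -266 + A o^{3}$)
$w = -93910395638$ ($w = - (-266 + 38 \cdot 1352^{3}) = - (-266 + 38 \cdot 2471326208) = - (-266 + 93910395904) = \left(-1\right) 93910395638 = -93910395638$)
$- w = \left(-1\right) \left(-93910395638\right) = 93910395638$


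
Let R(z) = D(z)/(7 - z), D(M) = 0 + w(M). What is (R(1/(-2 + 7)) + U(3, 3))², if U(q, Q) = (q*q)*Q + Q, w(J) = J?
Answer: 1042441/1156 ≈ 901.77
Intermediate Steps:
D(M) = M (D(M) = 0 + M = M)
U(q, Q) = Q + Q*q² (U(q, Q) = q²*Q + Q = Q*q² + Q = Q + Q*q²)
R(z) = z/(7 - z)
(R(1/(-2 + 7)) + U(3, 3))² = (-1/((-2 + 7)*(-7 + 1/(-2 + 7))) + 3*(1 + 3²))² = (-1/(5*(-7 + 1/5)) + 3*(1 + 9))² = (-1*⅕/(-7 + ⅕) + 3*10)² = (-1*⅕/(-34/5) + 30)² = (-1*⅕*(-5/34) + 30)² = (1/34 + 30)² = (1021/34)² = 1042441/1156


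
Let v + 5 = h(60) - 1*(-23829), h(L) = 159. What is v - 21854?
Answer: 2129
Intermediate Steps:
v = 23983 (v = -5 + (159 - 1*(-23829)) = -5 + (159 + 23829) = -5 + 23988 = 23983)
v - 21854 = 23983 - 21854 = 2129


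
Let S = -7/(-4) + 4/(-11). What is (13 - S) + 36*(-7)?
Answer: -10577/44 ≈ -240.39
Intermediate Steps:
S = 61/44 (S = -7*(-1/4) + 4*(-1/11) = 7/4 - 4/11 = 61/44 ≈ 1.3864)
(13 - S) + 36*(-7) = (13 - 1*61/44) + 36*(-7) = (13 - 61/44) - 252 = 511/44 - 252 = -10577/44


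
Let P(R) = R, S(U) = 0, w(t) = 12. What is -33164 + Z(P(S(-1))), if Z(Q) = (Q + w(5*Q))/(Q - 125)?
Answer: -4145512/125 ≈ -33164.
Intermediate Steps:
Z(Q) = (12 + Q)/(-125 + Q) (Z(Q) = (Q + 12)/(Q - 125) = (12 + Q)/(-125 + Q))
-33164 + Z(P(S(-1))) = -33164 + (12 + 0)/(-125 + 0) = -33164 + 12/(-125) = -33164 - 1/125*12 = -33164 - 12/125 = -4145512/125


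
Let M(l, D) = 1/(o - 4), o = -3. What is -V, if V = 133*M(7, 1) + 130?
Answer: -111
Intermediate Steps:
M(l, D) = -1/7 (M(l, D) = 1/(-3 - 4) = 1/(-7) = -1/7)
V = 111 (V = 133*(-1/7) + 130 = -19 + 130 = 111)
-V = -1*111 = -111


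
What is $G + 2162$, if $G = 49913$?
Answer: $52075$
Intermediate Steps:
$G + 2162 = 49913 + 2162 = 52075$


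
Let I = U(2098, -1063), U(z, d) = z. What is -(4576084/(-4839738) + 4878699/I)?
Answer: -11801012158315/5076885162 ≈ -2324.5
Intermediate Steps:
I = 2098
-(4576084/(-4839738) + 4878699/I) = -(4576084/(-4839738) + 4878699/2098) = -(4576084*(-1/4839738) + 4878699*(1/2098)) = -(-2288042/2419869 + 4878699/2098) = -1*11801012158315/5076885162 = -11801012158315/5076885162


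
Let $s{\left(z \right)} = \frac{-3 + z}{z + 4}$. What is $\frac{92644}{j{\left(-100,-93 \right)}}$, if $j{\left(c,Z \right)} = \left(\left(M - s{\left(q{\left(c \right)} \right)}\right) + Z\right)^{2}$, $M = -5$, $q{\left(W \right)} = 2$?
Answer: $\frac{3335184}{344569} \approx 9.6793$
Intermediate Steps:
$s{\left(z \right)} = \frac{-3 + z}{4 + z}$
$j{\left(c,Z \right)} = \left(- \frac{29}{6} + Z\right)^{2}$ ($j{\left(c,Z \right)} = \left(\left(-5 - \frac{-3 + 2}{4 + 2}\right) + Z\right)^{2} = \left(\left(-5 - \frac{1}{6} \left(-1\right)\right) + Z\right)^{2} = \left(\left(-5 - - \frac{1}{6}\right) + Z\right)^{2} = \left(\left(-5 + \frac{1}{6}\right) + Z\right)^{2} = \left(- \frac{29}{6} + Z\right)^{2}$)
$\frac{92644}{j{\left(-100,-93 \right)}} = \frac{92644}{\frac{1}{36} \left(29 - -558\right)^{2}} = \frac{92644}{\frac{1}{36} \left(29 + 558\right)^{2}} = \frac{92644}{\frac{1}{36} \cdot 587^{2}} = \frac{92644}{\frac{1}{36} \cdot 344569} = \frac{92644}{\frac{344569}{36}} = 92644 \cdot \frac{36}{344569} = \frac{3335184}{344569}$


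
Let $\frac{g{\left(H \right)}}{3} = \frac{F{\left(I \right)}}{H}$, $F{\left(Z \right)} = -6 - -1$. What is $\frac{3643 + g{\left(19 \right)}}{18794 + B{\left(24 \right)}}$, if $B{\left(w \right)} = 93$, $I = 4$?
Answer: $\frac{69202}{358853} \approx 0.19284$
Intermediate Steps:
$F{\left(Z \right)} = -5$ ($F{\left(Z \right)} = -6 + 1 = -5$)
$g{\left(H \right)} = - \frac{15}{H}$ ($g{\left(H \right)} = 3 \left(- \frac{5}{H}\right) = - \frac{15}{H}$)
$\frac{3643 + g{\left(19 \right)}}{18794 + B{\left(24 \right)}} = \frac{3643 - \frac{15}{19}}{18794 + 93} = \frac{3643 - \frac{15}{19}}{18887} = \left(3643 - \frac{15}{19}\right) \frac{1}{18887} = \frac{69202}{19} \cdot \frac{1}{18887} = \frac{69202}{358853}$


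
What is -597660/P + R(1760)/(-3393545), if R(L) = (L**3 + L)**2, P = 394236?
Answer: -195290589619389619104305/22297626777 ≈ -8.7584e+12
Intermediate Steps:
R(L) = (L + L**3)**2
-597660/P + R(1760)/(-3393545) = -597660/394236 + (1760**2*(1 + 1760**2)**2)/(-3393545) = -597660*1/394236 + (3097600*(1 + 3097600)**2)*(-1/3393545) = -49805/32853 + (3097600*3097601**2)*(-1/3393545) = -49805/32853 + (3097600*9595131955201)*(-1/3393545) = -49805/32853 + 29721880744430617600*(-1/3393545) = -49805/32853 - 5944376148886123520/678709 = -195290589619389619104305/22297626777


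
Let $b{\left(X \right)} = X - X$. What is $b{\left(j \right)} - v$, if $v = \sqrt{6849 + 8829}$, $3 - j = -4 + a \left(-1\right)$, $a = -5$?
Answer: $- 3 \sqrt{1742} \approx -125.21$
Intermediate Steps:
$j = 2$ ($j = 3 - \left(-4 - -5\right) = 3 - \left(-4 + 5\right) = 3 - 1 = 2$)
$b{\left(X \right)} = 0$
$v = 3 \sqrt{1742}$ ($v = \sqrt{15678} = 3 \sqrt{1742} \approx 125.21$)
$b{\left(j \right)} - v = 0 - 3 \sqrt{1742} = - 3 \sqrt{1742}$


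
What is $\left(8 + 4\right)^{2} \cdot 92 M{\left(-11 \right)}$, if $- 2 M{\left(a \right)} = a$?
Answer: $72864$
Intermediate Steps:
$M{\left(a \right)} = - \frac{a}{2}$
$\left(8 + 4\right)^{2} \cdot 92 M{\left(-11 \right)} = \left(8 + 4\right)^{2} \cdot 92 \left(\left(- \frac{1}{2}\right) \left(-11\right)\right) = 12^{2} \cdot 92 \cdot \frac{11}{2} = 144 \cdot 92 \cdot \frac{11}{2} = 13248 \cdot \frac{11}{2} = 72864$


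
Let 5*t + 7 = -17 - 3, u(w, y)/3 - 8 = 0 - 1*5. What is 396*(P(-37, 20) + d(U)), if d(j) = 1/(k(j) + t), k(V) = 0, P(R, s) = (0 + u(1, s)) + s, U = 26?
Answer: 34232/3 ≈ 11411.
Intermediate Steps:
u(w, y) = 9 (u(w, y) = 24 + 3*(0 - 1*5) = 24 + 3*(0 - 5) = 24 + 3*(-5) = 24 - 15 = 9)
P(R, s) = 9 + s (P(R, s) = (0 + 9) + s = 9 + s)
t = -27/5 (t = -7/5 + (-17 - 3)/5 = -7/5 + (⅕)*(-20) = -7/5 - 4 = -27/5 ≈ -5.4000)
d(j) = -5/27 (d(j) = 1/(0 - 27/5) = 1/(-27/5) = -5/27)
396*(P(-37, 20) + d(U)) = 396*((9 + 20) - 5/27) = 396*(29 - 5/27) = 396*(778/27) = 34232/3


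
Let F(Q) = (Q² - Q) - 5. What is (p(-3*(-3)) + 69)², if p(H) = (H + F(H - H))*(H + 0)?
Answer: 11025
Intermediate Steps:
F(Q) = -5 + Q² - Q
p(H) = H*(-5 + H) (p(H) = (H + (-5 + (H - H)² - (H - H)))*(H + 0) = (H + (-5 + 0² - 1*0))*H = (H + (-5 + 0 + 0))*H = (H - 5)*H = (-5 + H)*H = H*(-5 + H))
(p(-3*(-3)) + 69)² = ((-3*(-3))*(-5 - 3*(-3)) + 69)² = (9*(-5 + 9) + 69)² = (9*4 + 69)² = (36 + 69)² = 105² = 11025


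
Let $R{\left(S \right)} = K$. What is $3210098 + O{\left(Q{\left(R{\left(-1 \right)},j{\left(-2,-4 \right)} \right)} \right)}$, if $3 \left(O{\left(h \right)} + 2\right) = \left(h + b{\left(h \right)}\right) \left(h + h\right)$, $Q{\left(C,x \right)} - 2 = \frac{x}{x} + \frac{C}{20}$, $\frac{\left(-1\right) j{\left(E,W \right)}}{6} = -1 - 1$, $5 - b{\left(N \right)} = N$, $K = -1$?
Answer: $\frac{19260635}{6} \approx 3.2101 \cdot 10^{6}$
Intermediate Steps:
$b{\left(N \right)} = 5 - N$
$R{\left(S \right)} = -1$
$j{\left(E,W \right)} = 12$ ($j{\left(E,W \right)} = - 6 \left(-1 - 1\right) = \left(-6\right) \left(-2\right) = 12$)
$Q{\left(C,x \right)} = 3 + \frac{C}{20}$ ($Q{\left(C,x \right)} = 2 + \left(\frac{x}{x} + \frac{C}{20}\right) = 2 + \left(1 + C \frac{1}{20}\right) = 2 + \left(1 + \frac{C}{20}\right) = 3 + \frac{C}{20}$)
$O{\left(h \right)} = -2 + \frac{10 h}{3}$ ($O{\left(h \right)} = -2 + \frac{\left(h - \left(-5 + h\right)\right) \left(h + h\right)}{3} = -2 + \frac{5 \cdot 2 h}{3} = -2 + \frac{10 h}{3}$)
$3210098 + O{\left(Q{\left(R{\left(-1 \right)},j{\left(-2,-4 \right)} \right)} \right)} = 3210098 - \left(2 - \frac{10 \left(3 + \frac{1}{20} \left(-1\right)\right)}{3}\right) = 3210098 - \left(2 - \frac{10 \left(3 - \frac{1}{20}\right)}{3}\right) = 3210098 + \left(-2 + \frac{10}{3} \cdot \frac{59}{20}\right) = 3210098 + \left(-2 + \frac{59}{6}\right) = 3210098 + \frac{47}{6} = \frac{19260635}{6}$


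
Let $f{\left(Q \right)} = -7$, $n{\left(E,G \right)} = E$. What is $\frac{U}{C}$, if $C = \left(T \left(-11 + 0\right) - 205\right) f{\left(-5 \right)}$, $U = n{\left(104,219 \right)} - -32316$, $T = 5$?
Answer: $\frac{1621}{91} \approx 17.813$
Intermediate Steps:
$U = 32420$ ($U = 104 - -32316 = 104 + 32316 = 32420$)
$C = 1820$ ($C = \left(5 \left(-11 + 0\right) - 205\right) \left(-7\right) = \left(5 \left(-11\right) - 205\right) \left(-7\right) = \left(-55 - 205\right) \left(-7\right) = \left(-260\right) \left(-7\right) = 1820$)
$\frac{U}{C} = \frac{32420}{1820} = 32420 \cdot \frac{1}{1820} = \frac{1621}{91}$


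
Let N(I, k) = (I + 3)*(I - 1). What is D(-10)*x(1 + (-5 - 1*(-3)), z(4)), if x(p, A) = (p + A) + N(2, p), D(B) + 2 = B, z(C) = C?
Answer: -96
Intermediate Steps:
N(I, k) = (-1 + I)*(3 + I) (N(I, k) = (3 + I)*(-1 + I) = (-1 + I)*(3 + I))
D(B) = -2 + B
x(p, A) = 5 + A + p (x(p, A) = (p + A) + (-3 + 2² + 2*2) = (A + p) + (-3 + 4 + 4) = (A + p) + 5 = 5 + A + p)
D(-10)*x(1 + (-5 - 1*(-3)), z(4)) = (-2 - 10)*(5 + 4 + (1 + (-5 - 1*(-3)))) = -12*(5 + 4 + (1 + (-5 + 3))) = -12*(5 + 4 + (1 - 2)) = -12*(5 + 4 - 1) = -12*8 = -96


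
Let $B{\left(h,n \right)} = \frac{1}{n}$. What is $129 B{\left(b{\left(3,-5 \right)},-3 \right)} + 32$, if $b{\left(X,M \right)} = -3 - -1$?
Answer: $-11$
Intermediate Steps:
$b{\left(X,M \right)} = -2$ ($b{\left(X,M \right)} = -3 + 1 = -2$)
$129 B{\left(b{\left(3,-5 \right)},-3 \right)} + 32 = \frac{129}{-3} + 32 = 129 \left(- \frac{1}{3}\right) + 32 = -43 + 32 = -11$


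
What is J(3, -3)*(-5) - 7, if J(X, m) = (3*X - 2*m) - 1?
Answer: -77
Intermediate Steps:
J(X, m) = -1 - 2*m + 3*X (J(X, m) = (-2*m + 3*X) - 1 = -1 - 2*m + 3*X)
J(3, -3)*(-5) - 7 = (-1 - 2*(-3) + 3*3)*(-5) - 7 = (-1 + 6 + 9)*(-5) - 7 = 14*(-5) - 7 = -70 - 7 = -77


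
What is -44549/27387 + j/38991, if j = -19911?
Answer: -760770872/355948839 ≈ -2.1373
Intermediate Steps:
-44549/27387 + j/38991 = -44549/27387 - 19911/38991 = -44549*1/27387 - 19911*1/38991 = -44549/27387 - 6637/12997 = -760770872/355948839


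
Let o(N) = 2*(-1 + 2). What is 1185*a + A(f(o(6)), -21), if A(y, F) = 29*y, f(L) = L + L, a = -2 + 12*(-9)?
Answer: -130234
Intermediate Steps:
o(N) = 2 (o(N) = 2*1 = 2)
a = -110 (a = -2 - 108 = -110)
f(L) = 2*L
1185*a + A(f(o(6)), -21) = 1185*(-110) + 29*(2*2) = -130350 + 29*4 = -130350 + 116 = -130234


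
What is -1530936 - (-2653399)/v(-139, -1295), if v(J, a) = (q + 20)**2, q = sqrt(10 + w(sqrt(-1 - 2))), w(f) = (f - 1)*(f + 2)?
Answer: -1530936 + 2653399/(20 + sqrt(5 + I*sqrt(3)))**2 ≈ -1.5256e+6 - 183.36*I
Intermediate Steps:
w(f) = (-1 + f)*(2 + f)
q = sqrt(5 + I*sqrt(3)) (q = sqrt(10 + (-2 + sqrt(-1 - 2) + (sqrt(-1 - 2))**2)) = sqrt(10 + (-2 + sqrt(-3) + (sqrt(-3))**2)) = sqrt(10 + (-2 + I*sqrt(3) + (I*sqrt(3))**2)) = sqrt(10 + (-2 + I*sqrt(3) - 3)) = sqrt(10 + (-5 + I*sqrt(3))) = sqrt(5 + I*sqrt(3)) ≈ 2.2684 + 0.38177*I)
v(J, a) = (20 + sqrt(5 + I*sqrt(3)))**2 (v(J, a) = (sqrt(5 + I*sqrt(3)) + 20)**2 = (20 + sqrt(5 + I*sqrt(3)))**2)
-1530936 - (-2653399)/v(-139, -1295) = -1530936 - (-2653399)/((20 + sqrt(5 + I*sqrt(3)))**2) = -1530936 - (-2653399)/(20 + sqrt(5 + I*sqrt(3)))**2 = -1530936 + 2653399/(20 + sqrt(5 + I*sqrt(3)))**2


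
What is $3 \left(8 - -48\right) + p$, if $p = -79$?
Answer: $89$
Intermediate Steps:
$3 \left(8 - -48\right) + p = 3 \left(8 - -48\right) - 79 = 3 \left(8 + 48\right) - 79 = 3 \cdot 56 - 79 = 168 - 79 = 89$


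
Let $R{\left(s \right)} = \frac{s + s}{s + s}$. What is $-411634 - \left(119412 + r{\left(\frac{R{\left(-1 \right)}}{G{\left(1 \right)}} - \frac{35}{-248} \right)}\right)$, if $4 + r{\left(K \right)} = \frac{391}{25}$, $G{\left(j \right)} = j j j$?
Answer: $- \frac{13276441}{25} \approx -5.3106 \cdot 10^{5}$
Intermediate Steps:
$G{\left(j \right)} = j^{3}$ ($G{\left(j \right)} = j^{2} j = j^{3}$)
$R{\left(s \right)} = 1$ ($R{\left(s \right)} = \frac{2 s}{2 s} = 2 s \frac{1}{2 s} = 1$)
$r{\left(K \right)} = \frac{291}{25}$ ($r{\left(K \right)} = -4 + \frac{391}{25} = \frac{291}{25}$)
$-411634 - \left(119412 + r{\left(\frac{R{\left(-1 \right)}}{G{\left(1 \right)}} - \frac{35}{-248} \right)}\right) = -411634 - \left(119412 + \frac{291}{25}\right) = -411634 - \frac{2985591}{25} = - \frac{13276441}{25}$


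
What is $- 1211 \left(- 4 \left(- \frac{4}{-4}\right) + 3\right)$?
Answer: $1211$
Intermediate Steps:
$- 1211 \left(- 4 \left(- \frac{4}{-4}\right) + 3\right) = - 1211 \left(- 4 \left(\left(-4\right) \left(- \frac{1}{4}\right)\right) + 3\right) = - 1211 \left(\left(-4\right) 1 + 3\right) = - 1211 \left(-4 + 3\right) = \left(-1211\right) \left(-1\right) = 1211$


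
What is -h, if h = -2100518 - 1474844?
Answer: 3575362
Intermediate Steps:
h = -3575362
-h = -1*(-3575362) = 3575362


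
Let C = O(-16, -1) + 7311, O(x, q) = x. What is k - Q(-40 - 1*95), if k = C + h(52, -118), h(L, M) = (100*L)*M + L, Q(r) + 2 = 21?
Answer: -606272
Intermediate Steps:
Q(r) = 19 (Q(r) = -2 + 21 = 19)
h(L, M) = L + 100*L*M (h(L, M) = 100*L*M + L = L + 100*L*M)
C = 7295 (C = -16 + 7311 = 7295)
k = -606253 (k = 7295 + 52*(1 + 100*(-118)) = 7295 + 52*(1 - 11800) = 7295 + 52*(-11799) = 7295 - 613548 = -606253)
k - Q(-40 - 1*95) = -606253 - 1*19 = -606253 - 19 = -606272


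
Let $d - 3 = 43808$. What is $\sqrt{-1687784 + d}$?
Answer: $i \sqrt{1643973} \approx 1282.2 i$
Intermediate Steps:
$d = 43811$ ($d = 3 + 43808 = 43811$)
$\sqrt{-1687784 + d} = \sqrt{-1687784 + 43811} = \sqrt{-1643973} = i \sqrt{1643973}$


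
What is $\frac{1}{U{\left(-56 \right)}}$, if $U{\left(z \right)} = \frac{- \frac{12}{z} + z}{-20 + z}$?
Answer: $\frac{1064}{781} \approx 1.3624$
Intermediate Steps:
$U{\left(z \right)} = \frac{z - \frac{12}{z}}{-20 + z}$
$\frac{1}{U{\left(-56 \right)}} = \frac{1}{\frac{1}{-56} \frac{1}{-20 - 56} \left(-12 + \left(-56\right)^{2}\right)} = \frac{1}{\left(- \frac{1}{56}\right) \frac{1}{-76} \left(-12 + 3136\right)} = \frac{1}{\left(- \frac{1}{56}\right) \left(- \frac{1}{76}\right) 3124} = \frac{1}{\frac{781}{1064}} = \frac{1064}{781}$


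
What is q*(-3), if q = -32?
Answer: 96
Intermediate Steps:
q*(-3) = -32*(-3) = 96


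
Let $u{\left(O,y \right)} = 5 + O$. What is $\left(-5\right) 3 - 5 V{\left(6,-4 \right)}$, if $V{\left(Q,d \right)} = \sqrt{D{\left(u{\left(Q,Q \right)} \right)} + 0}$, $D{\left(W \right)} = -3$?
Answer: $-15 - 5 i \sqrt{3} \approx -15.0 - 8.6602 i$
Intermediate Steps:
$V{\left(Q,d \right)} = i \sqrt{3}$ ($V{\left(Q,d \right)} = \sqrt{-3 + 0} = \sqrt{-3} = i \sqrt{3}$)
$\left(-5\right) 3 - 5 V{\left(6,-4 \right)} = \left(-5\right) 3 - 5 i \sqrt{3} = -15 - 5 i \sqrt{3}$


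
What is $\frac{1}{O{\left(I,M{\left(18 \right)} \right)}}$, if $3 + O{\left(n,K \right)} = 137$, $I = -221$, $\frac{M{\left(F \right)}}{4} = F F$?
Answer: $\frac{1}{134} \approx 0.0074627$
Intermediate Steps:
$M{\left(F \right)} = 4 F^{2}$ ($M{\left(F \right)} = 4 F F = 4 F^{2}$)
$O{\left(n,K \right)} = 134$ ($O{\left(n,K \right)} = -3 + 137 = 134$)
$\frac{1}{O{\left(I,M{\left(18 \right)} \right)}} = \frac{1}{134}$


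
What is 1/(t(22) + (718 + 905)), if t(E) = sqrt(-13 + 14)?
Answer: 1/1624 ≈ 0.00061576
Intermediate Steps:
t(E) = 1 (t(E) = sqrt(1) = 1)
1/(t(22) + (718 + 905)) = 1/(1 + (718 + 905)) = 1/(1 + 1623) = 1/1624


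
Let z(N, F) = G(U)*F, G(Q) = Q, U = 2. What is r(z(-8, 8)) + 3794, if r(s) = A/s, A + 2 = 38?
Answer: 15185/4 ≈ 3796.3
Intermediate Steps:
A = 36 (A = -2 + 38 = 36)
z(N, F) = 2*F
r(s) = 36/s
r(z(-8, 8)) + 3794 = 36/((2*8)) + 3794 = 36/16 + 3794 = 36*(1/16) + 3794 = 9/4 + 3794 = 15185/4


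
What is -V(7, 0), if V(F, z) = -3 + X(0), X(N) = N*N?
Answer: 3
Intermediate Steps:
X(N) = N²
V(F, z) = -3 (V(F, z) = -3 + 0² = -3 + 0 = -3)
-V(7, 0) = -1*(-3) = 3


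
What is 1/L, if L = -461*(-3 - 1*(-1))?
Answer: 1/922 ≈ 0.0010846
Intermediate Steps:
L = 922 (L = -461*(-3 + 1) = -461*(-2) = 922)
1/L = 1/922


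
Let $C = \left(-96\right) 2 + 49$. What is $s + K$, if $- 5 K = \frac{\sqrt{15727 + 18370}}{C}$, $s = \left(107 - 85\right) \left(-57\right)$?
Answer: $-1254 + \frac{\sqrt{34097}}{715} \approx -1253.7$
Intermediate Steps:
$C = -143$ ($C = -192 + 49 = -143$)
$s = -1254$ ($s = 22 \left(-57\right) = -1254$)
$K = \frac{\sqrt{34097}}{715}$ ($K = - \frac{\sqrt{15727 + 18370} \frac{1}{-143}}{5} = - \frac{\sqrt{34097} \left(- \frac{1}{143}\right)}{5} = - \frac{\left(- \frac{1}{143}\right) \sqrt{34097}}{5} = \frac{\sqrt{34097}}{715} \approx 0.25826$)
$s + K = -1254 + \frac{\sqrt{34097}}{715}$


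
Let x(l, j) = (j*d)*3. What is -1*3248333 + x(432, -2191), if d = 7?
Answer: -3294344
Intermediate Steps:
x(l, j) = 21*j (x(l, j) = (j*7)*3 = (7*j)*3 = 21*j)
-1*3248333 + x(432, -2191) = -1*3248333 + 21*(-2191) = -3248333 - 46011 = -3294344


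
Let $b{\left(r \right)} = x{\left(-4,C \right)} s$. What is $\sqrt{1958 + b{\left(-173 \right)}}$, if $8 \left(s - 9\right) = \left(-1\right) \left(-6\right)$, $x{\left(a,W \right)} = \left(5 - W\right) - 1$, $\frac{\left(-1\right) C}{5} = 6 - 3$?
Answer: $\frac{\sqrt{8573}}{2} \approx 46.295$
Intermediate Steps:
$C = -15$ ($C = - 5 \left(6 - 3\right) = \left(-5\right) 3 = -15$)
$x{\left(a,W \right)} = 4 - W$ ($x{\left(a,W \right)} = \left(5 - W\right) - 1 = 4 - W$)
$s = \frac{39}{4}$ ($s = 9 + \frac{\left(-1\right) \left(-6\right)}{8} = 9 + \frac{1}{8} \cdot 6 = 9 + \frac{3}{4} = \frac{39}{4} \approx 9.75$)
$b{\left(r \right)} = \frac{741}{4}$ ($b{\left(r \right)} = \left(4 - -15\right) \frac{39}{4} = \left(4 + 15\right) \frac{39}{4} = 19 \cdot \frac{39}{4} = \frac{741}{4}$)
$\sqrt{1958 + b{\left(-173 \right)}} = \sqrt{1958 + \frac{741}{4}} = \sqrt{\frac{8573}{4}} = \frac{\sqrt{8573}}{2}$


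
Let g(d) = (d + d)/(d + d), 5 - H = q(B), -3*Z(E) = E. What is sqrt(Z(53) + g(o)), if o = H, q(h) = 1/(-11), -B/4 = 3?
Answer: 5*I*sqrt(6)/3 ≈ 4.0825*I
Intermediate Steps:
B = -12 (B = -4*3 = -12)
Z(E) = -E/3
q(h) = -1/11
H = 56/11 (H = 5 - 1*(-1/11) = 5 + 1/11 = 56/11 ≈ 5.0909)
o = 56/11 ≈ 5.0909
g(d) = 1 (g(d) = (2*d)/((2*d)) = (2*d)*(1/(2*d)) = 1)
sqrt(Z(53) + g(o)) = sqrt(-1/3*53 + 1) = sqrt(-53/3 + 1) = sqrt(-50/3) = 5*I*sqrt(6)/3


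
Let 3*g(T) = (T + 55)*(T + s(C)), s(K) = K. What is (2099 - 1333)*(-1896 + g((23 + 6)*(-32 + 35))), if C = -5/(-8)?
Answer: 10348277/6 ≈ 1.7247e+6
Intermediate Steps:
C = 5/8 (C = -5*(-1/8) = 5/8 ≈ 0.62500)
g(T) = (55 + T)*(5/8 + T)/3 (g(T) = ((T + 55)*(T + 5/8))/3 = ((55 + T)*(5/8 + T))/3 = (55 + T)*(5/8 + T)/3)
(2099 - 1333)*(-1896 + g((23 + 6)*(-32 + 35))) = (2099 - 1333)*(-1896 + (275/24 + ((23 + 6)*(-32 + 35))**2/3 + 445*((23 + 6)*(-32 + 35))/24)) = 766*(-1896 + (275/24 + (29*3)**2/3 + 445*(29*3)/24)) = 766*(-1896 + (275/24 + (1/3)*87**2 + (445/24)*87)) = 766*(-1896 + (275/24 + (1/3)*7569 + 12905/8)) = 766*(-1896 + (275/24 + 2523 + 12905/8)) = 766*(-1896 + 49771/12) = 766*(27019/12) = 10348277/6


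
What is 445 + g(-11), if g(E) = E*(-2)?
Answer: 467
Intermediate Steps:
g(E) = -2*E
445 + g(-11) = 445 - 2*(-11) = 445 + 22 = 467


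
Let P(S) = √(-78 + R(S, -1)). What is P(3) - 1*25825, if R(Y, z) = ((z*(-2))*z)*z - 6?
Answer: -25825 + I*√82 ≈ -25825.0 + 9.0554*I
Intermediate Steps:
R(Y, z) = -6 - 2*z³ (R(Y, z) = ((-2*z)*z)*z - 6 = (-2*z²)*z - 6 = -2*z³ - 6 = -6 - 2*z³)
P(S) = I*√82 (P(S) = √(-78 + (-6 - 2*(-1)³)) = √(-78 + (-6 - 2*(-1))) = √(-78 + (-6 + 2)) = √(-78 - 4) = √(-82) = I*√82)
P(3) - 1*25825 = I*√82 - 1*25825 = I*√82 - 25825 = -25825 + I*√82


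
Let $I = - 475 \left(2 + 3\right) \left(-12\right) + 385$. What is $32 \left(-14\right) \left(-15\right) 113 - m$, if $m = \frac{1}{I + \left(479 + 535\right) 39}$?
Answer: $\frac{51963764159}{68431} \approx 7.5936 \cdot 10^{5}$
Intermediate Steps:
$I = 28885$ ($I = - 475 \cdot 5 \left(-12\right) + 385 = \left(-475\right) \left(-60\right) + 385 = 28500 + 385 = 28885$)
$m = \frac{1}{68431}$ ($m = \frac{1}{28885 + \left(479 + 535\right) 39} = \frac{1}{28885 + 1014 \cdot 39} = \frac{1}{28885 + 39546} = \frac{1}{68431} \approx 1.4613 \cdot 10^{-5}$)
$32 \left(-14\right) \left(-15\right) 113 - m = 32 \left(-14\right) \left(-15\right) 113 - \frac{1}{68431} = \left(-448\right) \left(-15\right) 113 - \frac{1}{68431} = 6720 \cdot 113 - \frac{1}{68431} = 759360 - \frac{1}{68431} = \frac{51963764159}{68431}$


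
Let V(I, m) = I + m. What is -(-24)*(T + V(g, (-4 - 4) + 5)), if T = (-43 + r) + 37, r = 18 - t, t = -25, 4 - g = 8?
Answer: 720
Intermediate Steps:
g = -4 (g = 4 - 1*8 = 4 - 8 = -4)
r = 43 (r = 18 - 1*(-25) = 18 + 25 = 43)
T = 37 (T = (-43 + 43) + 37 = 0 + 37 = 37)
-(-24)*(T + V(g, (-4 - 4) + 5)) = -(-24)*(37 + (-4 + ((-4 - 4) + 5))) = -(-24)*(37 + (-4 + (-8 + 5))) = -(-24)*(37 + (-4 - 3)) = -(-24)*(37 - 7) = -(-24)*30 = -1*(-720) = 720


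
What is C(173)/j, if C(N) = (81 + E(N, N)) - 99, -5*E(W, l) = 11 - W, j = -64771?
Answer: -72/323855 ≈ -0.00022232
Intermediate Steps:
E(W, l) = -11/5 + W/5 (E(W, l) = -(11 - W)/5 = -11/5 + W/5)
C(N) = -101/5 + N/5 (C(N) = (81 + (-11/5 + N/5)) - 99 = (394/5 + N/5) - 99 = -101/5 + N/5)
C(173)/j = (-101/5 + (1/5)*173)/(-64771) = (-101/5 + 173/5)*(-1/64771) = (72/5)*(-1/64771) = -72/323855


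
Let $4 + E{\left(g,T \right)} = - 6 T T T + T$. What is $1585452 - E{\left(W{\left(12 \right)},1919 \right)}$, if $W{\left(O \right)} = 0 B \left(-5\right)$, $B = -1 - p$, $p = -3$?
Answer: $42402590891$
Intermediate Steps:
$B = 2$ ($B = -1 - -3 = -1 + 3 = 2$)
$W{\left(O \right)} = 0$ ($W{\left(O \right)} = 0 \cdot 2 \left(-5\right) = 0 \left(-5\right) = 0$)
$E{\left(g,T \right)} = -4 + T - 6 T^{3}$ ($E{\left(g,T \right)} = -4 + \left(- 6 T T T + T\right) = -4 + \left(- 6 T^{2} T + T\right) = -4 - \left(- T + 6 T^{3}\right) = -4 + T - 6 T^{3}$)
$1585452 - E{\left(W{\left(12 \right)},1919 \right)} = 1585452 - \left(-4 + 1919 - 6 \cdot 1919^{3}\right) = 1585452 - \left(-4 + 1919 - 42401007354\right) = 1585452 - -42401005439 = 1585452 + 42401005439 = 42402590891$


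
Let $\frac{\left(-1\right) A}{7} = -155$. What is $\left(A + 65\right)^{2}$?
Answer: $1322500$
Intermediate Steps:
$A = 1085$ ($A = \left(-7\right) \left(-155\right) = 1085$)
$\left(A + 65\right)^{2} = \left(1085 + 65\right)^{2} = 1150^{2} = 1322500$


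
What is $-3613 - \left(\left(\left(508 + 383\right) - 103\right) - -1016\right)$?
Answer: $-5417$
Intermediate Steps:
$-3613 - \left(\left(\left(508 + 383\right) - 103\right) - -1016\right) = -3613 - \left(\left(891 - 103\right) + 1016\right) = -3613 - \left(788 + 1016\right) = -3613 - 1804 = -5417$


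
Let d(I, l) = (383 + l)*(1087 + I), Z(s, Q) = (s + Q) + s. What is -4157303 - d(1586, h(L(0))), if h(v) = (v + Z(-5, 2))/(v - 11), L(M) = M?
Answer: -5183006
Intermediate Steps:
Z(s, Q) = Q + 2*s (Z(s, Q) = (Q + s) + s = Q + 2*s)
h(v) = (-8 + v)/(-11 + v) (h(v) = (v + (2 + 2*(-5)))/(v - 11) = (v + (2 - 10))/(-11 + v) = (v - 8)/(-11 + v) = (-8 + v)/(-11 + v))
-4157303 - d(1586, h(L(0))) = -4157303 - (416321 + 383*1586 + 1087*((-8 + 0)/(-11 + 0)) + 1586*((-8 + 0)/(-11 + 0))) = -4157303 - (416321 + 607438 + 1087*(-8/(-11)) + 1586*(-8/(-11))) = -4157303 - (416321 + 607438 + 1087*(-1/11*(-8)) + 1586*(-1/11*(-8))) = -4157303 - (416321 + 607438 + 1087*(8/11) + 1586*(8/11)) = -4157303 - (416321 + 607438 + 8696/11 + 12688/11) = -4157303 - 1*1025703 = -4157303 - 1025703 = -5183006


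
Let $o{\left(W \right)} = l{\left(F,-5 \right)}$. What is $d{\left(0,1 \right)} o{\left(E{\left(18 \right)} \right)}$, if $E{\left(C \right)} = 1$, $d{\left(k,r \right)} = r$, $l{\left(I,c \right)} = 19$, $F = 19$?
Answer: $19$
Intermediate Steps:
$o{\left(W \right)} = 19$
$d{\left(0,1 \right)} o{\left(E{\left(18 \right)} \right)} = 1 \cdot 19 = 19$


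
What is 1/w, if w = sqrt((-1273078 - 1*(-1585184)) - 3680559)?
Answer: -I*sqrt(3368453)/3368453 ≈ -0.00054486*I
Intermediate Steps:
w = I*sqrt(3368453) (w = sqrt((-1273078 + 1585184) - 3680559) = sqrt(312106 - 3680559) = sqrt(-3368453) = I*sqrt(3368453) ≈ 1835.3*I)
1/w = 1/(I*sqrt(3368453)) = -I*sqrt(3368453)/3368453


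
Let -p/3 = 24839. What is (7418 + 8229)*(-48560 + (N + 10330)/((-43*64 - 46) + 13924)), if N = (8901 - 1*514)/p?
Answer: -629935197053488159/829076142 ≈ -7.5980e+8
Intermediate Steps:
p = -74517 (p = -3*24839 = -74517)
N = -8387/74517 (N = (8901 - 1*514)/(-74517) = (8901 - 514)*(-1/74517) = 8387*(-1/74517) = -8387/74517 ≈ -0.11255)
(7418 + 8229)*(-48560 + (N + 10330)/((-43*64 - 46) + 13924)) = (7418 + 8229)*(-48560 + (-8387/74517 + 10330)/((-43*64 - 46) + 13924)) = 15647*(-48560 + 769752223/(74517*((-2752 - 46) + 13924))) = 15647*(-48560 + 769752223/(74517*(-2798 + 13924))) = 15647*(-48560 + (769752223/74517)/11126) = 15647*(-48560 + (769752223/74517)*(1/11126)) = 15647*(-48560 + 769752223/829076142) = 15647*(-40259167703297/829076142) = -629935197053488159/829076142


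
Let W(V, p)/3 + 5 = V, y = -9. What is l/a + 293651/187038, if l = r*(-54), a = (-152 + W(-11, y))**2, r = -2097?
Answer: 8231462261/1870380000 ≈ 4.4010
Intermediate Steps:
W(V, p) = -15 + 3*V
a = 40000 (a = (-152 + (-15 + 3*(-11)))**2 = (-152 + (-15 - 33))**2 = (-152 - 48)**2 = (-200)**2 = 40000)
l = 113238 (l = -2097*(-54) = 113238)
l/a + 293651/187038 = 113238/40000 + 293651/187038 = 113238*(1/40000) + 293651*(1/187038) = 56619/20000 + 293651/187038 = 8231462261/1870380000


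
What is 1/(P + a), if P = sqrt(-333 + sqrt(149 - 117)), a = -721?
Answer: -1/(721 - I*sqrt(333 - 4*sqrt(2))) ≈ -0.0013861 - 3.4782e-5*I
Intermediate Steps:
P = sqrt(-333 + 4*sqrt(2)) (P = sqrt(-333 + sqrt(32)) = sqrt(-333 + 4*sqrt(2)) ≈ 18.093*I)
1/(P + a) = 1/(sqrt(-333 + 4*sqrt(2)) - 721) = 1/(-721 + sqrt(-333 + 4*sqrt(2)))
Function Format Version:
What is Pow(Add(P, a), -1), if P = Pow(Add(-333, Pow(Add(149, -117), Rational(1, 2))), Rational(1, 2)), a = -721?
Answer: Mul(-1, Pow(Add(721, Mul(-1, I, Pow(Add(333, Mul(-4, Pow(2, Rational(1, 2)))), Rational(1, 2)))), -1)) ≈ Add(-0.0013861, Mul(-3.4782e-5, I))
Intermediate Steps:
P = Pow(Add(-333, Mul(4, Pow(2, Rational(1, 2)))), Rational(1, 2)) (P = Pow(Add(-333, Pow(32, Rational(1, 2))), Rational(1, 2)) = Pow(Add(-333, Mul(4, Pow(2, Rational(1, 2)))), Rational(1, 2)) ≈ Mul(18.093, I))
Pow(Add(P, a), -1) = Pow(Add(Pow(Add(-333, Mul(4, Pow(2, Rational(1, 2)))), Rational(1, 2)), -721), -1) = Pow(Add(-721, Pow(Add(-333, Mul(4, Pow(2, Rational(1, 2)))), Rational(1, 2))), -1)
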